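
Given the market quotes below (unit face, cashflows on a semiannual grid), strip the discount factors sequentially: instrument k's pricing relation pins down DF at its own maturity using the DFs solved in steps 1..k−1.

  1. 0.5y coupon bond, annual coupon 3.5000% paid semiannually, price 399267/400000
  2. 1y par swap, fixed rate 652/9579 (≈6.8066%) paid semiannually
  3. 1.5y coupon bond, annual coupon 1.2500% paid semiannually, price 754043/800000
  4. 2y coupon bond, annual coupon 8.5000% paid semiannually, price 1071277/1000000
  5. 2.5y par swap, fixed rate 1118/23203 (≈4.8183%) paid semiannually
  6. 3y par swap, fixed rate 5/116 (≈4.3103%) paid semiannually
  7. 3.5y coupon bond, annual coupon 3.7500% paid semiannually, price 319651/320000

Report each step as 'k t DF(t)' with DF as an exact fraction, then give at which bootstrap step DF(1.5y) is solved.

1 1/2 981/1000
2 1 2337/2500
3 3/2 578/625
4 2 4559/5000
5 5/2 4441/5000
6 3 881/1000
7 7/2 8789/10000
DF(1.5y) is solved at step 3

step 1 [0.5y] bond c/2=7/400: DF=(399267/400000 − 7/400·(0))/(1+7/400) = 981/1000 ≈ 0.981000
step 2 [1y] swap r/2=326/9579: DF=(1 − 326/9579·(0.981000))/(1+326/9579) = 2337/2500 ≈ 0.934800
step 3 [1.5y] bond c/2=1/160: DF=(754043/800000 − 1/160·(0.981000+0.934800))/(1+1/160) = 578/625 ≈ 0.924800
step 4 [2y] bond c/2=17/400: DF=(1071277/1000000 − 17/400·(0.981000+0.934800+0.924800))/(1+17/400) = 4559/5000 ≈ 0.911800
step 5 [2.5y] swap r/2=559/23203: DF=(1 − 559/23203·(0.981000+0.934800+0.924800+0.911800))/(1+559/23203) = 4441/5000 ≈ 0.888200
step 6 [3y] swap r/2=5/232: DF=(1 − 5/232·(0.981000+0.934800+0.924800+0.911800+0.888200))/(1+5/232) = 881/1000 ≈ 0.881000
step 7 [3.5y] bond c/2=3/160: DF=(319651/320000 − 3/160·(0.981000+0.934800+0.924800+0.911800+0.888200+0.881000))/(1+3/160) = 8789/10000 ≈ 0.878900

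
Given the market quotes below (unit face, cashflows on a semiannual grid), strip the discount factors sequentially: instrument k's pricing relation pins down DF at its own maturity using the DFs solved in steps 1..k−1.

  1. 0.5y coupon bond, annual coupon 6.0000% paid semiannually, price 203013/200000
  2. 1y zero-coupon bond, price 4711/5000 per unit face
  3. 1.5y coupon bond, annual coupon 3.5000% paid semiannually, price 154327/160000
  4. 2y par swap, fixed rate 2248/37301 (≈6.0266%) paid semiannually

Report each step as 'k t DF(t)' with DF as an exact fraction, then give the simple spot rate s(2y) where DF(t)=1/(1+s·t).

step 1 [0.5y] bond c/2=3/100: DF=(203013/200000 − 3/100·(0))/(1+3/100) = 1971/2000 ≈ 0.985500
step 2 [1y] zero: DF = P = 4711/5000 ≈ 0.942200
step 3 [1.5y] bond c/2=7/400: DF=(154327/160000 − 7/400·(0.985500+0.942200))/(1+7/400) = 2287/2500 ≈ 0.914800
step 4 [2y] swap r/2=1124/37301: DF=(1 − 1124/37301·(0.985500+0.942200+0.914800))/(1+1124/37301) = 2219/2500 ≈ 0.887600

1 1/2 1971/2000
2 1 4711/5000
3 3/2 2287/2500
4 2 2219/2500
s(2y) = (1/(2219/2500) − 1)/(2) = 281/4438 ≈ 6.3317%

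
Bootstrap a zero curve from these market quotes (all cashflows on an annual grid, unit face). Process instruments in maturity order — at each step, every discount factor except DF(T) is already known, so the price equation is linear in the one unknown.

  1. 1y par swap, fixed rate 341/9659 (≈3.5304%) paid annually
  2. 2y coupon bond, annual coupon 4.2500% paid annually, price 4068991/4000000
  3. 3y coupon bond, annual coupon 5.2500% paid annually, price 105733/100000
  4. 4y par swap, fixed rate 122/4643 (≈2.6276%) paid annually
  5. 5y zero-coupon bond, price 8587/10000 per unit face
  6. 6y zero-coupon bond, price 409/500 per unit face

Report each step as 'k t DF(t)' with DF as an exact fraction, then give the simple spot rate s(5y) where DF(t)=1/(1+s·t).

1 1 9659/10000
2 2 2341/2500
3 3 9097/10000
4 4 564/625
5 5 8587/10000
6 6 409/500
s(5y) = (1/(8587/10000) − 1)/(5) = 1413/42935 ≈ 3.2910%

step 1 [1y] swap r/1=341/9659: DF=(1 − 341/9659·(0))/(1+341/9659) = 9659/10000 ≈ 0.965900
step 2 [2y] bond c/1=17/400: DF=(4068991/4000000 − 17/400·(0.965900))/(1+17/400) = 2341/2500 ≈ 0.936400
step 3 [3y] bond c/1=21/400: DF=(105733/100000 − 21/400·(0.965900+0.936400))/(1+21/400) = 9097/10000 ≈ 0.909700
step 4 [4y] swap r/1=122/4643: DF=(1 − 122/4643·(0.965900+0.936400+0.909700))/(1+122/4643) = 564/625 ≈ 0.902400
step 5 [5y] zero: DF = P = 8587/10000 ≈ 0.858700
step 6 [6y] zero: DF = P = 409/500 ≈ 0.818000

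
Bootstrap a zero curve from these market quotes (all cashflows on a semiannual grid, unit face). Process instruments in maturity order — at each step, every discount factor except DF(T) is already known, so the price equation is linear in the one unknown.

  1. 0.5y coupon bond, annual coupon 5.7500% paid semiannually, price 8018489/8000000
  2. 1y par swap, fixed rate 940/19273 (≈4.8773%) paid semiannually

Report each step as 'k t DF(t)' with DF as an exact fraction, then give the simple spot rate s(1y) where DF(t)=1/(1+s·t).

1 1/2 9743/10000
2 1 953/1000
s(1y) = (1/(953/1000) − 1)/(1) = 47/953 ≈ 4.9318%

step 1 [0.5y] bond c/2=23/800: DF=(8018489/8000000 − 23/800·(0))/(1+23/800) = 9743/10000 ≈ 0.974300
step 2 [1y] swap r/2=470/19273: DF=(1 − 470/19273·(0.974300))/(1+470/19273) = 953/1000 ≈ 0.953000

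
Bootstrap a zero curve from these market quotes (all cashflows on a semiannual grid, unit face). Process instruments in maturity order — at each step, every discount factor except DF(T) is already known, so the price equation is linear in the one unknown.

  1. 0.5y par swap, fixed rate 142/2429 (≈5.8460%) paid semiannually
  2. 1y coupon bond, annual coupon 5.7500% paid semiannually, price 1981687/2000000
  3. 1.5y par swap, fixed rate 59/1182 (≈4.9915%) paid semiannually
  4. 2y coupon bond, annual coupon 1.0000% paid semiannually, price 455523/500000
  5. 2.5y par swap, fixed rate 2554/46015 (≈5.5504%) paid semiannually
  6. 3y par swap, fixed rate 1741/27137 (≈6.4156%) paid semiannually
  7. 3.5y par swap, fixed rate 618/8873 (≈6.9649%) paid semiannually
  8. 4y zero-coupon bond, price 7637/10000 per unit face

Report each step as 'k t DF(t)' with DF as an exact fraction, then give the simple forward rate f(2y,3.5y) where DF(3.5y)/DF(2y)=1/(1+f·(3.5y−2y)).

step 1 [0.5y] swap r/2=71/2429: DF=(1 − 71/2429·(0))/(1+71/2429) = 2429/2500 ≈ 0.971600
step 2 [1y] bond c/2=23/800: DF=(1981687/2000000 − 23/800·(0.971600))/(1+23/800) = 117/125 ≈ 0.936000
step 3 [1.5y] swap r/2=59/2364: DF=(1 − 59/2364·(0.971600+0.936000))/(1+59/2364) = 2323/2500 ≈ 0.929200
step 4 [2y] bond c/2=1/200: DF=(455523/500000 − 1/200·(0.971600+0.936000+0.929200))/(1+1/200) = 2231/2500 ≈ 0.892400
step 5 [2.5y] swap r/2=1277/46015: DF=(1 − 1277/46015·(0.971600+0.936000+0.929200+0.892400))/(1+1277/46015) = 8723/10000 ≈ 0.872300
step 6 [3y] swap r/2=1741/54274: DF=(1 − 1741/54274·(0.971600+0.936000+0.929200+0.892400+0.872300))/(1+1741/54274) = 8259/10000 ≈ 0.825900
step 7 [3.5y] swap r/2=309/8873: DF=(1 − 309/8873·(0.971600+0.936000+0.929200+0.892400+0.872300+0.825900))/(1+309/8873) = 7837/10000 ≈ 0.783700
step 8 [4y] zero: DF = P = 7637/10000 ≈ 0.763700

1 1/2 2429/2500
2 1 117/125
3 3/2 2323/2500
4 2 2231/2500
5 5/2 8723/10000
6 3 8259/10000
7 7/2 7837/10000
8 4 7637/10000
f(2y,3.5y) = ((2231/2500)/(7837/10000) − 1)/(3/2) = 2174/23511 ≈ 9.2467%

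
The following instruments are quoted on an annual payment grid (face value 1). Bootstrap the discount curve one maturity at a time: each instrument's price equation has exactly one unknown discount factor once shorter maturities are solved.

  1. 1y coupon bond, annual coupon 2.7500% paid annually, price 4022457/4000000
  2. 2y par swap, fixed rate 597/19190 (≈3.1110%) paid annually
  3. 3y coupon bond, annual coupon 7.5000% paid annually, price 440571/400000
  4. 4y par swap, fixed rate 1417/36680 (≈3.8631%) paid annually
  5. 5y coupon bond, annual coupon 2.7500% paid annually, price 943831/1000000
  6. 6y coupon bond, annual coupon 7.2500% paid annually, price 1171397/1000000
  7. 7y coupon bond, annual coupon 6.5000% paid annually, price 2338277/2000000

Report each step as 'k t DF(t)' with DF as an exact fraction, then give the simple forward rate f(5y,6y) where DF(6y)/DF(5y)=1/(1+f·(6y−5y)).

step 1 [1y] bond c/1=11/400: DF=(4022457/4000000 − 11/400·(0))/(1+11/400) = 9787/10000 ≈ 0.978700
step 2 [2y] swap r/1=597/19190: DF=(1 − 597/19190·(0.978700))/(1+597/19190) = 9403/10000 ≈ 0.940300
step 3 [3y] bond c/1=3/40: DF=(440571/400000 − 3/40·(0.978700+0.940300))/(1+3/40) = 8907/10000 ≈ 0.890700
step 4 [4y] swap r/1=1417/36680: DF=(1 − 1417/36680·(0.978700+0.940300+0.890700))/(1+1417/36680) = 8583/10000 ≈ 0.858300
step 5 [5y] bond c/1=11/400: DF=(943831/1000000 − 11/400·(0.978700+0.940300+0.890700+0.858300))/(1+11/400) = 2051/2500 ≈ 0.820400
step 6 [6y] bond c/1=29/400: DF=(1171397/1000000 − 29/400·(0.978700+0.940300+0.890700+0.858300+0.820400))/(1+29/400) = 493/625 ≈ 0.788800
step 7 [7y] bond c/1=13/200: DF=(2338277/2000000 − 13/200·(0.978700+0.940300+0.890700+0.858300+0.820400+0.788800))/(1+13/200) = 7757/10000 ≈ 0.775700

1 1 9787/10000
2 2 9403/10000
3 3 8907/10000
4 4 8583/10000
5 5 2051/2500
6 6 493/625
7 7 7757/10000
f(5y,6y) = ((2051/2500)/(493/625) − 1)/(1) = 79/1972 ≈ 4.0061%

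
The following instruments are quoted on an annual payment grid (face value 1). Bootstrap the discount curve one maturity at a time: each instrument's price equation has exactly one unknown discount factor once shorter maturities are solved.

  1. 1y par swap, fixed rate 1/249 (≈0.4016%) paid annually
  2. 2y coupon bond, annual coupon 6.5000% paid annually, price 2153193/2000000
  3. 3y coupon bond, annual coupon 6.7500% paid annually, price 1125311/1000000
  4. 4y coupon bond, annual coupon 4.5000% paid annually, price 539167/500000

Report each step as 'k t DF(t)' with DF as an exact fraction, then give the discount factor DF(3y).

step 1 [1y] swap r/1=1/249: DF=(1 − 1/249·(0))/(1+1/249) = 249/250 ≈ 0.996000
step 2 [2y] bond c/1=13/200: DF=(2153193/2000000 − 13/200·(0.996000))/(1+13/200) = 9501/10000 ≈ 0.950100
step 3 [3y] bond c/1=27/400: DF=(1125311/1000000 − 27/400·(0.996000+0.950100))/(1+27/400) = 9311/10000 ≈ 0.931100
step 4 [4y] bond c/1=9/200: DF=(539167/500000 − 9/200·(0.996000+0.950100+0.931100))/(1+9/200) = 227/250 ≈ 0.908000

1 1 249/250
2 2 9501/10000
3 3 9311/10000
4 4 227/250
DF(3y) = 9311/10000 ≈ 0.931100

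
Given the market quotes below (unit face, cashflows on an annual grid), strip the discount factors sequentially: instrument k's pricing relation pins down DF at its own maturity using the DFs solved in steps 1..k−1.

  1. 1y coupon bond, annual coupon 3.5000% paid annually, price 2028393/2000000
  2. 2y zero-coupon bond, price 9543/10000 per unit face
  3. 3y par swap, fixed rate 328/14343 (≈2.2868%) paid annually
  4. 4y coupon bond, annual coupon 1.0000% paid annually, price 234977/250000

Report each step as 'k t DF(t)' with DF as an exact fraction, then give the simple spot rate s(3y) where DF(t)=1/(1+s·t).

1 1 9799/10000
2 2 9543/10000
3 3 584/625
4 4 4511/5000
s(3y) = (1/(584/625) − 1)/(3) = 41/1752 ≈ 2.3402%

step 1 [1y] bond c/1=7/200: DF=(2028393/2000000 − 7/200·(0))/(1+7/200) = 9799/10000 ≈ 0.979900
step 2 [2y] zero: DF = P = 9543/10000 ≈ 0.954300
step 3 [3y] swap r/1=328/14343: DF=(1 − 328/14343·(0.979900+0.954300))/(1+328/14343) = 584/625 ≈ 0.934400
step 4 [4y] bond c/1=1/100: DF=(234977/250000 − 1/100·(0.979900+0.954300+0.934400))/(1+1/100) = 4511/5000 ≈ 0.902200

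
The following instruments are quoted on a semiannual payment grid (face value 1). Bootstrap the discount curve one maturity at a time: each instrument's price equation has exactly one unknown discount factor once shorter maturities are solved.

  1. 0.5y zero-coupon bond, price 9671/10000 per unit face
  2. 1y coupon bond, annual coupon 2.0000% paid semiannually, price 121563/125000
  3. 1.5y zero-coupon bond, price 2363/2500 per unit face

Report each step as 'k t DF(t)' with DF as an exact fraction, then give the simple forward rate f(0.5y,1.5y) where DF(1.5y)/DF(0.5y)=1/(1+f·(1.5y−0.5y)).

1 1/2 9671/10000
2 1 9533/10000
3 3/2 2363/2500
f(0.5y,1.5y) = ((9671/10000)/(2363/2500) − 1)/(1) = 219/9452 ≈ 2.3170%

step 1 [0.5y] zero: DF = P = 9671/10000 ≈ 0.967100
step 2 [1y] bond c/2=1/100: DF=(121563/125000 − 1/100·(0.967100))/(1+1/100) = 9533/10000 ≈ 0.953300
step 3 [1.5y] zero: DF = P = 2363/2500 ≈ 0.945200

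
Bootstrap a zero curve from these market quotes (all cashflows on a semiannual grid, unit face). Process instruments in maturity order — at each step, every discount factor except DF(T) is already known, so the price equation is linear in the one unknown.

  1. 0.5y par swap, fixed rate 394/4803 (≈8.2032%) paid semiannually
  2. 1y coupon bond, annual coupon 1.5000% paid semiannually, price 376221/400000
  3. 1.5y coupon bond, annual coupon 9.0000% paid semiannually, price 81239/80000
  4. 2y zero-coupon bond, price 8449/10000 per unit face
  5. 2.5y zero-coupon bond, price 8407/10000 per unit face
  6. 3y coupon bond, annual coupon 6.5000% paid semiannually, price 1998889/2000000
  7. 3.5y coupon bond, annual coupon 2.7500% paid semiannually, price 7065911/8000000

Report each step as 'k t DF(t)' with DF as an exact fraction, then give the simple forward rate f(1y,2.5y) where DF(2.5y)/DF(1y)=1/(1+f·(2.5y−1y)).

step 1 [0.5y] swap r/2=197/4803: DF=(1 − 197/4803·(0))/(1+197/4803) = 4803/5000 ≈ 0.960600
step 2 [1y] bond c/2=3/400: DF=(376221/400000 − 3/400·(0.960600))/(1+3/400) = 579/625 ≈ 0.926400
step 3 [1.5y] bond c/2=9/200: DF=(81239/80000 − 9/200·(0.960600+0.926400))/(1+9/200) = 1781/2000 ≈ 0.890500
step 4 [2y] zero: DF = P = 8449/10000 ≈ 0.844900
step 5 [2.5y] zero: DF = P = 8407/10000 ≈ 0.840700
step 6 [3y] bond c/2=13/400: DF=(1998889/2000000 − 13/400·(0.960600+0.926400+0.890500+0.844900+0.840700))/(1+13/400) = 331/400 ≈ 0.827500
step 7 [3.5y] bond c/2=11/800: DF=(7065911/8000000 − 11/800·(0.960600+0.926400+0.890500+0.844900+0.840700+0.827500))/(1+11/800) = 1599/2000 ≈ 0.799500

1 1/2 4803/5000
2 1 579/625
3 3/2 1781/2000
4 2 8449/10000
5 5/2 8407/10000
6 3 331/400
7 7/2 1599/2000
f(1y,2.5y) = ((579/625)/(8407/10000) − 1)/(3/2) = 1714/25221 ≈ 6.7959%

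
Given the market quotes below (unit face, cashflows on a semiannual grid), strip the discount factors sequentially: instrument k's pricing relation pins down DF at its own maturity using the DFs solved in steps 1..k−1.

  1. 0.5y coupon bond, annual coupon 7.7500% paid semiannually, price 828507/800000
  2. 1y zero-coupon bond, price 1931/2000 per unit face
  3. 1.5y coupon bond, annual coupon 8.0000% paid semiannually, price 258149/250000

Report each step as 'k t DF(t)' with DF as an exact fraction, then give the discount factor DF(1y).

1 1/2 997/1000
2 1 1931/2000
3 3/2 4587/5000
DF(1y) = 1931/2000 ≈ 0.965500

step 1 [0.5y] bond c/2=31/800: DF=(828507/800000 − 31/800·(0))/(1+31/800) = 997/1000 ≈ 0.997000
step 2 [1y] zero: DF = P = 1931/2000 ≈ 0.965500
step 3 [1.5y] bond c/2=1/25: DF=(258149/250000 − 1/25·(0.997000+0.965500))/(1+1/25) = 4587/5000 ≈ 0.917400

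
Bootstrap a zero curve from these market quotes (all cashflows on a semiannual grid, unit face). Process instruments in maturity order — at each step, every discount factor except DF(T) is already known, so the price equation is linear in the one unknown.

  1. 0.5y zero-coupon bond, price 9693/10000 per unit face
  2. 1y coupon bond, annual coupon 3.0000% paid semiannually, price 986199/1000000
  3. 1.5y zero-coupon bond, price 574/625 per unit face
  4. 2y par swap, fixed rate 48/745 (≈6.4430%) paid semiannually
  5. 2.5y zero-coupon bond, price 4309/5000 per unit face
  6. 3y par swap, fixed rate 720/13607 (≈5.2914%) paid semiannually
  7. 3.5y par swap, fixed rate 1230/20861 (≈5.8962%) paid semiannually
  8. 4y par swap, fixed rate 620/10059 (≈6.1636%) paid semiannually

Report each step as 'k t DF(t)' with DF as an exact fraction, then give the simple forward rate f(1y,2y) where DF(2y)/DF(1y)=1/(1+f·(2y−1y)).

step 1 [0.5y] zero: DF = P = 9693/10000 ≈ 0.969300
step 2 [1y] bond c/2=3/200: DF=(986199/1000000 − 3/200·(0.969300))/(1+3/200) = 9573/10000 ≈ 0.957300
step 3 [1.5y] zero: DF = P = 574/625 ≈ 0.918400
step 4 [2y] swap r/2=24/745: DF=(1 − 24/745·(0.969300+0.957300+0.918400))/(1+24/745) = 22/25 ≈ 0.880000
step 5 [2.5y] zero: DF = P = 4309/5000 ≈ 0.861800
step 6 [3y] swap r/2=360/13607: DF=(1 − 360/13607·(0.969300+0.957300+0.918400+0.880000+0.861800))/(1+360/13607) = 107/125 ≈ 0.856000
step 7 [3.5y] swap r/2=615/20861: DF=(1 − 615/20861·(0.969300+0.957300+0.918400+0.880000+0.861800+0.856000))/(1+615/20861) = 1631/2000 ≈ 0.815500
step 8 [4y] swap r/2=310/10059: DF=(1 − 310/10059·(0.969300+0.957300+0.918400+0.880000+0.861800+0.856000+0.815500))/(1+310/10059) = 783/1000 ≈ 0.783000

1 1/2 9693/10000
2 1 9573/10000
3 3/2 574/625
4 2 22/25
5 5/2 4309/5000
6 3 107/125
7 7/2 1631/2000
8 4 783/1000
f(1y,2y) = ((9573/10000)/(22/25) − 1)/(1) = 773/8800 ≈ 8.7841%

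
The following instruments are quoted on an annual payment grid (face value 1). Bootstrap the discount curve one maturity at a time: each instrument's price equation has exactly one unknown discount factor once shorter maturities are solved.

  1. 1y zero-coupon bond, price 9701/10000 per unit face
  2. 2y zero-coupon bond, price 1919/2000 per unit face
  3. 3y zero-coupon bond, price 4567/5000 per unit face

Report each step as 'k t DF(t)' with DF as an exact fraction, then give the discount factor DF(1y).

step 1 [1y] zero: DF = P = 9701/10000 ≈ 0.970100
step 2 [2y] zero: DF = P = 1919/2000 ≈ 0.959500
step 3 [3y] zero: DF = P = 4567/5000 ≈ 0.913400

1 1 9701/10000
2 2 1919/2000
3 3 4567/5000
DF(1y) = 9701/10000 ≈ 0.970100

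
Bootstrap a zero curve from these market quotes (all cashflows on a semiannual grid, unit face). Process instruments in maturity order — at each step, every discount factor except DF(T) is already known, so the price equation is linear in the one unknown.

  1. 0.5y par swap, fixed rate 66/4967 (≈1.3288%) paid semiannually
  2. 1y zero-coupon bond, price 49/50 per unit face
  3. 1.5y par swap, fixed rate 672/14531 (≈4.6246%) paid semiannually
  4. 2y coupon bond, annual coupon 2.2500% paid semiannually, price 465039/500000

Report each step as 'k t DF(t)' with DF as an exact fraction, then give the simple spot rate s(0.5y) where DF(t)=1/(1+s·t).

1 1/2 4967/5000
2 1 49/50
3 3/2 583/625
4 2 4437/5000
s(0.5y) = (1/(4967/5000) − 1)/(1/2) = 66/4967 ≈ 1.3288%

step 1 [0.5y] swap r/2=33/4967: DF=(1 − 33/4967·(0))/(1+33/4967) = 4967/5000 ≈ 0.993400
step 2 [1y] zero: DF = P = 49/50 ≈ 0.980000
step 3 [1.5y] swap r/2=336/14531: DF=(1 − 336/14531·(0.993400+0.980000))/(1+336/14531) = 583/625 ≈ 0.932800
step 4 [2y] bond c/2=9/800: DF=(465039/500000 − 9/800·(0.993400+0.980000+0.932800))/(1+9/800) = 4437/5000 ≈ 0.887400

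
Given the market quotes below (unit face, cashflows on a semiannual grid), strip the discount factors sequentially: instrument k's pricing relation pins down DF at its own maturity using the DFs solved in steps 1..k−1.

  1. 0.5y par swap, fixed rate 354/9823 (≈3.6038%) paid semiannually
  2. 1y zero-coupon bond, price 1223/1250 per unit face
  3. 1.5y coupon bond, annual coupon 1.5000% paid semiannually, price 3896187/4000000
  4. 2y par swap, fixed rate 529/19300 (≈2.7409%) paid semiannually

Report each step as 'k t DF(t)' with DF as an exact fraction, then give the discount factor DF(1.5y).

1 1/2 9823/10000
2 1 1223/1250
3 3/2 4761/5000
4 2 9471/10000
DF(1.5y) = 4761/5000 ≈ 0.952200

step 1 [0.5y] swap r/2=177/9823: DF=(1 − 177/9823·(0))/(1+177/9823) = 9823/10000 ≈ 0.982300
step 2 [1y] zero: DF = P = 1223/1250 ≈ 0.978400
step 3 [1.5y] bond c/2=3/400: DF=(3896187/4000000 − 3/400·(0.982300+0.978400))/(1+3/400) = 4761/5000 ≈ 0.952200
step 4 [2y] swap r/2=529/38600: DF=(1 − 529/38600·(0.982300+0.978400+0.952200))/(1+529/38600) = 9471/10000 ≈ 0.947100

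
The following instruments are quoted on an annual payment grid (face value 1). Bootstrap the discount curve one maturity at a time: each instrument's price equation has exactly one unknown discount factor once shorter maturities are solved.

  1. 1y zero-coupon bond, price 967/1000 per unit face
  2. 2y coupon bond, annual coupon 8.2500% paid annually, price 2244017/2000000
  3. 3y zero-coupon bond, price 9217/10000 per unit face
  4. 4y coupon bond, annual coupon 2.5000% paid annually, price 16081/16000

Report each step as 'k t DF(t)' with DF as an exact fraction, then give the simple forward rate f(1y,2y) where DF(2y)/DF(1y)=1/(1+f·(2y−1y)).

step 1 [1y] zero: DF = P = 967/1000 ≈ 0.967000
step 2 [2y] bond c/1=33/400: DF=(2244017/2000000 − 33/400·(0.967000))/(1+33/400) = 2407/2500 ≈ 0.962800
step 3 [3y] zero: DF = P = 9217/10000 ≈ 0.921700
step 4 [4y] bond c/1=1/40: DF=(16081/16000 − 1/40·(0.967000+0.962800+0.921700))/(1+1/40) = 911/1000 ≈ 0.911000

1 1 967/1000
2 2 2407/2500
3 3 9217/10000
4 4 911/1000
f(1y,2y) = ((967/1000)/(2407/2500) − 1)/(1) = 21/4814 ≈ 0.4362%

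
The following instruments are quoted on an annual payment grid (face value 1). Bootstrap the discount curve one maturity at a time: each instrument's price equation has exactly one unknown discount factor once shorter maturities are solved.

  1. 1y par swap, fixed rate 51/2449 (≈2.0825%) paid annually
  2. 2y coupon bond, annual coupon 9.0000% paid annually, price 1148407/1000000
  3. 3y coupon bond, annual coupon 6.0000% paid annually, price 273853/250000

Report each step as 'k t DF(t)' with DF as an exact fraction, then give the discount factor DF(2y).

1 1 2449/2500
2 2 9727/10000
3 3 9229/10000
DF(2y) = 9727/10000 ≈ 0.972700

step 1 [1y] swap r/1=51/2449: DF=(1 − 51/2449·(0))/(1+51/2449) = 2449/2500 ≈ 0.979600
step 2 [2y] bond c/1=9/100: DF=(1148407/1000000 − 9/100·(0.979600))/(1+9/100) = 9727/10000 ≈ 0.972700
step 3 [3y] bond c/1=3/50: DF=(273853/250000 − 3/50·(0.979600+0.972700))/(1+3/50) = 9229/10000 ≈ 0.922900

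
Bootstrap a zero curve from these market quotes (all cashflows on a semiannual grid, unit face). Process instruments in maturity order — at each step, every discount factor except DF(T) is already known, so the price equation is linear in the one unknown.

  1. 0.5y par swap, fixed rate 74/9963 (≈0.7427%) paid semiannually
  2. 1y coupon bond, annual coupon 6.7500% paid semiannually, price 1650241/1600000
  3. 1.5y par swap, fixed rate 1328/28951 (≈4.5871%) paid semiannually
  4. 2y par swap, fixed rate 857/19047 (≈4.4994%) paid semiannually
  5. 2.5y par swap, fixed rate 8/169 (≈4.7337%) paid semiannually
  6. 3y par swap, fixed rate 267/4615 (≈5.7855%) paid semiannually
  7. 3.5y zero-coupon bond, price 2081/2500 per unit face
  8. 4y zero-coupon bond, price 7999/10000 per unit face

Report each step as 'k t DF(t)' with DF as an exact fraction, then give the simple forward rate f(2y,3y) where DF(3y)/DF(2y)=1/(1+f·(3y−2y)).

step 1 [0.5y] swap r/2=37/9963: DF=(1 − 37/9963·(0))/(1+37/9963) = 9963/10000 ≈ 0.996300
step 2 [1y] bond c/2=27/800: DF=(1650241/1600000 − 27/800·(0.996300))/(1+27/800) = 2413/2500 ≈ 0.965200
step 3 [1.5y] swap r/2=664/28951: DF=(1 − 664/28951·(0.996300+0.965200))/(1+664/28951) = 1167/1250 ≈ 0.933600
step 4 [2y] swap r/2=857/38094: DF=(1 − 857/38094·(0.996300+0.965200+0.933600))/(1+857/38094) = 9143/10000 ≈ 0.914300
step 5 [2.5y] swap r/2=4/169: DF=(1 − 4/169·(0.996300+0.965200+0.933600+0.914300))/(1+4/169) = 1111/1250 ≈ 0.888800
step 6 [3y] swap r/2=267/9230: DF=(1 − 267/9230·(0.996300+0.965200+0.933600+0.914300+0.888800))/(1+267/9230) = 4199/5000 ≈ 0.839800
step 7 [3.5y] zero: DF = P = 2081/2500 ≈ 0.832400
step 8 [4y] zero: DF = P = 7999/10000 ≈ 0.799900

1 1/2 9963/10000
2 1 2413/2500
3 3/2 1167/1250
4 2 9143/10000
5 5/2 1111/1250
6 3 4199/5000
7 7/2 2081/2500
8 4 7999/10000
f(2y,3y) = ((9143/10000)/(4199/5000) − 1)/(1) = 745/8398 ≈ 8.8712%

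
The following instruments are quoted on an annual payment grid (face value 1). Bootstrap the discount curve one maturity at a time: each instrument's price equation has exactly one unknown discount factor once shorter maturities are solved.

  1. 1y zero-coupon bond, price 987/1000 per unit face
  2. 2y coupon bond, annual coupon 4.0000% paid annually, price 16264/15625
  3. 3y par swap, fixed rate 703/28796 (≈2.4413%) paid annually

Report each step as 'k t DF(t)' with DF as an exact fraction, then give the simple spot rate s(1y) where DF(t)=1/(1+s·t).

1 1 987/1000
2 2 9629/10000
3 3 9297/10000
s(1y) = (1/(987/1000) − 1)/(1) = 13/987 ≈ 1.3171%

step 1 [1y] zero: DF = P = 987/1000 ≈ 0.987000
step 2 [2y] bond c/1=1/25: DF=(16264/15625 − 1/25·(0.987000))/(1+1/25) = 9629/10000 ≈ 0.962900
step 3 [3y] swap r/1=703/28796: DF=(1 − 703/28796·(0.987000+0.962900))/(1+703/28796) = 9297/10000 ≈ 0.929700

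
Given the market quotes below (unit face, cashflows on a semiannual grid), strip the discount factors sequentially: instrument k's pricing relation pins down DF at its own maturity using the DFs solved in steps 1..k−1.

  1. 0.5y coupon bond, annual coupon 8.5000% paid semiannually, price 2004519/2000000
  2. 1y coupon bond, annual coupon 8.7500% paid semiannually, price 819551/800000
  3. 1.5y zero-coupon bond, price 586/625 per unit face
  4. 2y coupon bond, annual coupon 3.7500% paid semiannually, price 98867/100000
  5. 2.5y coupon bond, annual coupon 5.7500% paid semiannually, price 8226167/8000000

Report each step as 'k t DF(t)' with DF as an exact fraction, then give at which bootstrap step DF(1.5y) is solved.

1 1/2 4807/5000
2 1 2353/2500
3 3/2 586/625
4 2 4591/5000
5 5/2 1789/2000
DF(1.5y) is solved at step 3

step 1 [0.5y] bond c/2=17/400: DF=(2004519/2000000 − 17/400·(0))/(1+17/400) = 4807/5000 ≈ 0.961400
step 2 [1y] bond c/2=7/160: DF=(819551/800000 − 7/160·(0.961400))/(1+7/160) = 2353/2500 ≈ 0.941200
step 3 [1.5y] zero: DF = P = 586/625 ≈ 0.937600
step 4 [2y] bond c/2=3/160: DF=(98867/100000 − 3/160·(0.961400+0.941200+0.937600))/(1+3/160) = 4591/5000 ≈ 0.918200
step 5 [2.5y] bond c/2=23/800: DF=(8226167/8000000 − 23/800·(0.961400+0.941200+0.937600+0.918200))/(1+23/800) = 1789/2000 ≈ 0.894500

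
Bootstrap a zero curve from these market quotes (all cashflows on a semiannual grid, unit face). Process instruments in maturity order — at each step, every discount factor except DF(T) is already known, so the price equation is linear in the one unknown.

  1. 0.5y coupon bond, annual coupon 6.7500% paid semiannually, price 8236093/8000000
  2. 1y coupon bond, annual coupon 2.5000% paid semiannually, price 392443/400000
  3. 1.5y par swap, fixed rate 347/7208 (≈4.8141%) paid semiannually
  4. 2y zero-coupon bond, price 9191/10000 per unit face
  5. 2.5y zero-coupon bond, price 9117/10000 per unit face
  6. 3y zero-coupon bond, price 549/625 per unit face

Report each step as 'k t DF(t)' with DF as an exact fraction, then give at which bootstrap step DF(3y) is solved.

step 1 [0.5y] bond c/2=27/800: DF=(8236093/8000000 − 27/800·(0))/(1+27/800) = 9959/10000 ≈ 0.995900
step 2 [1y] bond c/2=1/80: DF=(392443/400000 − 1/80·(0.995900))/(1+1/80) = 9567/10000 ≈ 0.956700
step 3 [1.5y] swap r/2=347/14416: DF=(1 − 347/14416·(0.995900+0.956700))/(1+347/14416) = 4653/5000 ≈ 0.930600
step 4 [2y] zero: DF = P = 9191/10000 ≈ 0.919100
step 5 [2.5y] zero: DF = P = 9117/10000 ≈ 0.911700
step 6 [3y] zero: DF = P = 549/625 ≈ 0.878400

1 1/2 9959/10000
2 1 9567/10000
3 3/2 4653/5000
4 2 9191/10000
5 5/2 9117/10000
6 3 549/625
DF(3y) is solved at step 6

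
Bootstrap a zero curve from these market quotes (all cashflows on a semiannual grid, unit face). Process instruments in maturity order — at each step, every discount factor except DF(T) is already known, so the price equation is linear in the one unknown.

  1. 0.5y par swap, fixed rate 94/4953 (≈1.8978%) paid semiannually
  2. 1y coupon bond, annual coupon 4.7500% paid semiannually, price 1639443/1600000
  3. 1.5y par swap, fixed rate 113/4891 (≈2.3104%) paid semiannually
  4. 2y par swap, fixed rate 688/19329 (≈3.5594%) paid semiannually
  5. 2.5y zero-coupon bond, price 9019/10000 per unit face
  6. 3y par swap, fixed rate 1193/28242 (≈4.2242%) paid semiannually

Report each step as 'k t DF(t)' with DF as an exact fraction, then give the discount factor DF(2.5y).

1 1/2 4953/5000
2 1 9779/10000
3 3/2 9661/10000
4 2 582/625
5 5/2 9019/10000
6 3 8807/10000
DF(2.5y) = 9019/10000 ≈ 0.901900

step 1 [0.5y] swap r/2=47/4953: DF=(1 − 47/4953·(0))/(1+47/4953) = 4953/5000 ≈ 0.990600
step 2 [1y] bond c/2=19/800: DF=(1639443/1600000 − 19/800·(0.990600))/(1+19/800) = 9779/10000 ≈ 0.977900
step 3 [1.5y] swap r/2=113/9782: DF=(1 − 113/9782·(0.990600+0.977900))/(1+113/9782) = 9661/10000 ≈ 0.966100
step 4 [2y] swap r/2=344/19329: DF=(1 − 344/19329·(0.990600+0.977900+0.966100))/(1+344/19329) = 582/625 ≈ 0.931200
step 5 [2.5y] zero: DF = P = 9019/10000 ≈ 0.901900
step 6 [3y] swap r/2=1193/56484: DF=(1 − 1193/56484·(0.990600+0.977900+0.966100+0.931200+0.901900))/(1+1193/56484) = 8807/10000 ≈ 0.880700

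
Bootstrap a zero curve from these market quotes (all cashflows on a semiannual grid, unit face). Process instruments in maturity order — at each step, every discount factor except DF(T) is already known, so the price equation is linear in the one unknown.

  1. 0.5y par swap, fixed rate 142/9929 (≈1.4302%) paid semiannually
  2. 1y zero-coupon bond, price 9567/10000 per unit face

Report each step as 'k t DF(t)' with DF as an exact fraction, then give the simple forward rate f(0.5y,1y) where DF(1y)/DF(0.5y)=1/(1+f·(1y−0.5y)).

step 1 [0.5y] swap r/2=71/9929: DF=(1 − 71/9929·(0))/(1+71/9929) = 9929/10000 ≈ 0.992900
step 2 [1y] zero: DF = P = 9567/10000 ≈ 0.956700

1 1/2 9929/10000
2 1 9567/10000
f(0.5y,1y) = ((9929/10000)/(9567/10000) − 1)/(1/2) = 724/9567 ≈ 7.5677%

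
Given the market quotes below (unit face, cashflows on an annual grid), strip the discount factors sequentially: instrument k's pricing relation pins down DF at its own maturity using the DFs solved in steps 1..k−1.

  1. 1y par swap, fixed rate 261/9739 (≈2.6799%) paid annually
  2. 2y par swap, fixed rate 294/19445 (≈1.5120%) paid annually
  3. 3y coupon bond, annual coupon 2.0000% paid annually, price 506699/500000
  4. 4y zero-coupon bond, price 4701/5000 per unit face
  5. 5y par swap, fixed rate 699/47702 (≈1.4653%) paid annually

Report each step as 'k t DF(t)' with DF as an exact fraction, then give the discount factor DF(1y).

step 1 [1y] swap r/1=261/9739: DF=(1 − 261/9739·(0))/(1+261/9739) = 9739/10000 ≈ 0.973900
step 2 [2y] swap r/1=294/19445: DF=(1 − 294/19445·(0.973900))/(1+294/19445) = 4853/5000 ≈ 0.970600
step 3 [3y] bond c/1=1/50: DF=(506699/500000 − 1/50·(0.973900+0.970600))/(1+1/50) = 4777/5000 ≈ 0.955400
step 4 [4y] zero: DF = P = 4701/5000 ≈ 0.940200
step 5 [5y] swap r/1=699/47702: DF=(1 − 699/47702·(0.973900+0.970600+0.955400+0.940200))/(1+699/47702) = 9301/10000 ≈ 0.930100

1 1 9739/10000
2 2 4853/5000
3 3 4777/5000
4 4 4701/5000
5 5 9301/10000
DF(1y) = 9739/10000 ≈ 0.973900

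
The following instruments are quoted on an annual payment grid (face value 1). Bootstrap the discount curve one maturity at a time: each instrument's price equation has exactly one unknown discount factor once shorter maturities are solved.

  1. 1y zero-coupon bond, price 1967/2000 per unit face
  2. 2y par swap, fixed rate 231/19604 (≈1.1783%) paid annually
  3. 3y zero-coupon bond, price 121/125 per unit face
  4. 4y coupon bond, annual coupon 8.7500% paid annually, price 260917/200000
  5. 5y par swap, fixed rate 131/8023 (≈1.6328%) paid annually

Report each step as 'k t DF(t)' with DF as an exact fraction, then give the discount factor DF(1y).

1 1 1967/2000
2 2 9769/10000
3 3 121/125
4 4 241/250
5 5 4607/5000
DF(1y) = 1967/2000 ≈ 0.983500

step 1 [1y] zero: DF = P = 1967/2000 ≈ 0.983500
step 2 [2y] swap r/1=231/19604: DF=(1 − 231/19604·(0.983500))/(1+231/19604) = 9769/10000 ≈ 0.976900
step 3 [3y] zero: DF = P = 121/125 ≈ 0.968000
step 4 [4y] bond c/1=7/80: DF=(260917/200000 − 7/80·(0.983500+0.976900+0.968000))/(1+7/80) = 241/250 ≈ 0.964000
step 5 [5y] swap r/1=131/8023: DF=(1 − 131/8023·(0.983500+0.976900+0.968000+0.964000))/(1+131/8023) = 4607/5000 ≈ 0.921400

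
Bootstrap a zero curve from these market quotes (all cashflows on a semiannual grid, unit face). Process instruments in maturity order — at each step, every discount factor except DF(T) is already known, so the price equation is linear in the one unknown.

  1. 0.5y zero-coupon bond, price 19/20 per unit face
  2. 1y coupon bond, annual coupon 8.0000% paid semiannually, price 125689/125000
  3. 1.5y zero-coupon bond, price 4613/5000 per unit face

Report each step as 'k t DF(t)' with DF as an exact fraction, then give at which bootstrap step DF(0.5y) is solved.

step 1 [0.5y] zero: DF = P = 19/20 ≈ 0.950000
step 2 [1y] bond c/2=1/25: DF=(125689/125000 − 1/25·(0.950000))/(1+1/25) = 9303/10000 ≈ 0.930300
step 3 [1.5y] zero: DF = P = 4613/5000 ≈ 0.922600

1 1/2 19/20
2 1 9303/10000
3 3/2 4613/5000
DF(0.5y) is solved at step 1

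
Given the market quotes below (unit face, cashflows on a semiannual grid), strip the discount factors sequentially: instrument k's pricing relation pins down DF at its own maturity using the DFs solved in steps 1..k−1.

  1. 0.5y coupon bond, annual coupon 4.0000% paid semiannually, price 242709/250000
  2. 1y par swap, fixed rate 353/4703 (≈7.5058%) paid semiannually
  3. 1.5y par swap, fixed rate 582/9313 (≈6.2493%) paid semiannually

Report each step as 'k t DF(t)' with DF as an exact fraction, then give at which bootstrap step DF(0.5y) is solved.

1 1/2 4759/5000
2 1 4647/5000
3 3/2 9127/10000
DF(0.5y) is solved at step 1

step 1 [0.5y] bond c/2=1/50: DF=(242709/250000 − 1/50·(0))/(1+1/50) = 4759/5000 ≈ 0.951800
step 2 [1y] swap r/2=353/9406: DF=(1 − 353/9406·(0.951800))/(1+353/9406) = 4647/5000 ≈ 0.929400
step 3 [1.5y] swap r/2=291/9313: DF=(1 − 291/9313·(0.951800+0.929400))/(1+291/9313) = 9127/10000 ≈ 0.912700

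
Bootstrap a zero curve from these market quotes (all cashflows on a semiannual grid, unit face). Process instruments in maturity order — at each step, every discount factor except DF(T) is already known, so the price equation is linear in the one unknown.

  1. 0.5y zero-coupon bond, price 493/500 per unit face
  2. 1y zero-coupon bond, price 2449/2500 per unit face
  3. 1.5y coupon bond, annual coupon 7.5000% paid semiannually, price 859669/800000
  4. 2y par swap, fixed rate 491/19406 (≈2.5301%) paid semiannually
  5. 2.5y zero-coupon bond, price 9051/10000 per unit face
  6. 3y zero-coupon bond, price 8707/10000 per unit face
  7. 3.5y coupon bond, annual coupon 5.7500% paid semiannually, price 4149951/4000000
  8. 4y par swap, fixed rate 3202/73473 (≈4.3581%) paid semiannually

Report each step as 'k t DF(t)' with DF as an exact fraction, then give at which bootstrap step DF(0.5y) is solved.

step 1 [0.5y] zero: DF = P = 493/500 ≈ 0.986000
step 2 [1y] zero: DF = P = 2449/2500 ≈ 0.979600
step 3 [1.5y] bond c/2=3/80: DF=(859669/800000 − 3/80·(0.986000+0.979600))/(1+3/80) = 9647/10000 ≈ 0.964700
step 4 [2y] swap r/2=491/38812: DF=(1 − 491/38812·(0.986000+0.979600+0.964700))/(1+491/38812) = 9509/10000 ≈ 0.950900
step 5 [2.5y] zero: DF = P = 9051/10000 ≈ 0.905100
step 6 [3y] zero: DF = P = 8707/10000 ≈ 0.870700
step 7 [3.5y] bond c/2=23/800: DF=(4149951/4000000 − 23/800·(0.986000+0.979600+0.964700+0.950900+0.905100+0.870700))/(1+23/800) = 1063/1250 ≈ 0.850400
step 8 [4y] swap r/2=1601/73473: DF=(1 − 1601/73473·(0.986000+0.979600+0.964700+0.950900+0.905100+0.870700+0.850400))/(1+1601/73473) = 8399/10000 ≈ 0.839900

1 1/2 493/500
2 1 2449/2500
3 3/2 9647/10000
4 2 9509/10000
5 5/2 9051/10000
6 3 8707/10000
7 7/2 1063/1250
8 4 8399/10000
DF(0.5y) is solved at step 1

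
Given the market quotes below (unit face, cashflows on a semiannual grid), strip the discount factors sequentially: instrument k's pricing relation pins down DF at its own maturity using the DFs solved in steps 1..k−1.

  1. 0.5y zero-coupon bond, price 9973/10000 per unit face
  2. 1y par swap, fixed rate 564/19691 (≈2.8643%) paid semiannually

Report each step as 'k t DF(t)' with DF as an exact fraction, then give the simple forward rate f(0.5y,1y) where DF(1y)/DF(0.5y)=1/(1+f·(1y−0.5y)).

step 1 [0.5y] zero: DF = P = 9973/10000 ≈ 0.997300
step 2 [1y] swap r/2=282/19691: DF=(1 − 282/19691·(0.997300))/(1+282/19691) = 4859/5000 ≈ 0.971800

1 1/2 9973/10000
2 1 4859/5000
f(0.5y,1y) = ((9973/10000)/(4859/5000) − 1)/(1/2) = 255/4859 ≈ 5.2480%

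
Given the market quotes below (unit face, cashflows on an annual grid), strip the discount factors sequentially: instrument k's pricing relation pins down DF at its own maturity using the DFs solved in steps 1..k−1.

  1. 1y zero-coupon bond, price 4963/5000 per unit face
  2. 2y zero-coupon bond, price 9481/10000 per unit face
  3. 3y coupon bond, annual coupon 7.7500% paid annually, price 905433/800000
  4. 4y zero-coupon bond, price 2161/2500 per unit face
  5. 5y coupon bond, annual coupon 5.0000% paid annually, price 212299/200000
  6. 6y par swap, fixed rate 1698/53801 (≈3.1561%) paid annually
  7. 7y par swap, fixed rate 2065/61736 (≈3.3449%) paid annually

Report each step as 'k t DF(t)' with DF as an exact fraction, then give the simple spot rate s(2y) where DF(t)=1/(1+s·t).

1 1 4963/5000
2 2 9481/10000
3 3 2277/2500
4 4 2161/2500
5 5 417/500
6 6 4151/5000
7 7 1587/2000
s(2y) = (1/(9481/10000) − 1)/(2) = 519/18962 ≈ 2.7371%

step 1 [1y] zero: DF = P = 4963/5000 ≈ 0.992600
step 2 [2y] zero: DF = P = 9481/10000 ≈ 0.948100
step 3 [3y] bond c/1=31/400: DF=(905433/800000 − 31/400·(0.992600+0.948100))/(1+31/400) = 2277/2500 ≈ 0.910800
step 4 [4y] zero: DF = P = 2161/2500 ≈ 0.864400
step 5 [5y] bond c/1=1/20: DF=(212299/200000 − 1/20·(0.992600+0.948100+0.910800+0.864400))/(1+1/20) = 417/500 ≈ 0.834000
step 6 [6y] swap r/1=1698/53801: DF=(1 − 1698/53801·(0.992600+0.948100+0.910800+0.864400+0.834000))/(1+1698/53801) = 4151/5000 ≈ 0.830200
step 7 [7y] swap r/1=2065/61736: DF=(1 − 2065/61736·(0.992600+0.948100+0.910800+0.864400+0.834000+0.830200))/(1+2065/61736) = 1587/2000 ≈ 0.793500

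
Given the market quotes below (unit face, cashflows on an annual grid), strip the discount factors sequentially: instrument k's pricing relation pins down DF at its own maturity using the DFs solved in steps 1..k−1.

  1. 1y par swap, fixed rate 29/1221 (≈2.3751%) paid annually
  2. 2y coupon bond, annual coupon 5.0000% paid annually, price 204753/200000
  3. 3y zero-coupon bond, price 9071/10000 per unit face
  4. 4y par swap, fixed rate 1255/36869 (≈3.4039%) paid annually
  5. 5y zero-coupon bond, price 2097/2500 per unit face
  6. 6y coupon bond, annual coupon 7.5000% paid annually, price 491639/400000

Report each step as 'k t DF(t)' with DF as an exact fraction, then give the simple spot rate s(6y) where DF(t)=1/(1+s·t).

step 1 [1y] swap r/1=29/1221: DF=(1 − 29/1221·(0))/(1+29/1221) = 1221/1250 ≈ 0.976800
step 2 [2y] bond c/1=1/20: DF=(204753/200000 − 1/20·(0.976800))/(1+1/20) = 1857/2000 ≈ 0.928500
step 3 [3y] zero: DF = P = 9071/10000 ≈ 0.907100
step 4 [4y] swap r/1=1255/36869: DF=(1 − 1255/36869·(0.976800+0.928500+0.907100))/(1+1255/36869) = 1749/2000 ≈ 0.874500
step 5 [5y] zero: DF = P = 2097/2500 ≈ 0.838800
step 6 [6y] bond c/1=3/40: DF=(491639/400000 − 3/40·(0.976800+0.928500+0.907100+0.874500+0.838800))/(1+3/40) = 2069/2500 ≈ 0.827600

1 1 1221/1250
2 2 1857/2000
3 3 9071/10000
4 4 1749/2000
5 5 2097/2500
6 6 2069/2500
s(6y) = (1/(2069/2500) − 1)/(6) = 431/12414 ≈ 3.4719%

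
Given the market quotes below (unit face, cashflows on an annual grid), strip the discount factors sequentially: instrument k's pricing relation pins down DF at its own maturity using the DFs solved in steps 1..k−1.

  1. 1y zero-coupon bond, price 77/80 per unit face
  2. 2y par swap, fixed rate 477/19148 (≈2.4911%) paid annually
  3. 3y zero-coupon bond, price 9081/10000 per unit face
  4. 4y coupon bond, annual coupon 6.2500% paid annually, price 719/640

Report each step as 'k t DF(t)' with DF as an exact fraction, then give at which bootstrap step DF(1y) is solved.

1 1 77/80
2 2 9523/10000
3 3 9081/10000
4 4 8913/10000
DF(1y) is solved at step 1

step 1 [1y] zero: DF = P = 77/80 ≈ 0.962500
step 2 [2y] swap r/1=477/19148: DF=(1 − 477/19148·(0.962500))/(1+477/19148) = 9523/10000 ≈ 0.952300
step 3 [3y] zero: DF = P = 9081/10000 ≈ 0.908100
step 4 [4y] bond c/1=1/16: DF=(719/640 − 1/16·(0.962500+0.952300+0.908100))/(1+1/16) = 8913/10000 ≈ 0.891300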